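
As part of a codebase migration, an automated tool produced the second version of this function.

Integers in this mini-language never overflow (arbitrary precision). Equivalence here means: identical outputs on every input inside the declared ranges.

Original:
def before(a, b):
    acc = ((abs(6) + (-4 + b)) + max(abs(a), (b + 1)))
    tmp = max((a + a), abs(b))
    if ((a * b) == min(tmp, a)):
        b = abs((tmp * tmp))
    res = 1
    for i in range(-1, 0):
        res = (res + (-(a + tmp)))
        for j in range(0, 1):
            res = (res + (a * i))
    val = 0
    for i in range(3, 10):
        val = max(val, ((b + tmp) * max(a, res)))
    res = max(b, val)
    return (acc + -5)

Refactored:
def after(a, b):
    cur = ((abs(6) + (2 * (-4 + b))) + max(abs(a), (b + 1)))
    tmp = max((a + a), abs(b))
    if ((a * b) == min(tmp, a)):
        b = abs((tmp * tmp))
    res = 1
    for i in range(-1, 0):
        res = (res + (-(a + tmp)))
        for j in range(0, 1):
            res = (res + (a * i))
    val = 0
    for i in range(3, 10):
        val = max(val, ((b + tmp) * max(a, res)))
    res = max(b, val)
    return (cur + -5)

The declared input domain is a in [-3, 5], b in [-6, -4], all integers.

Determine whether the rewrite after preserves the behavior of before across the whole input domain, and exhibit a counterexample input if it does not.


The rewrite breaks on a=-3, b=-6, where the results are -6 and -16.
before: acc=-1, then tmp=6, then ((a * b) == min(tmp, a)) is false, then res=1, then (i=-1), then res=-2, then (j=0), then res=1, then val=0, then (i=3), then val=0, then (i=4), then val=0, then (i=5), then val=0, then (i=6), then val=0, then (i=7), then val=0, then (i=8), then val=0, then (i=9), then val=0, then res=0, then returns -6
after: cur=-11, then tmp=6, then ((a * b) == min(tmp, a)) is false, then res=1, then (i=-1), then res=-2, then (j=0), then res=1, then val=0, then (i=3), then val=0, then (i=4), then val=0, then (i=5), then val=0, then (i=6), then val=0, then (i=7), then val=0, then (i=8), then val=0, then (i=9), then val=0, then res=0, then returns -16
verdict: not equivalent; witness: a=-3, b=-6


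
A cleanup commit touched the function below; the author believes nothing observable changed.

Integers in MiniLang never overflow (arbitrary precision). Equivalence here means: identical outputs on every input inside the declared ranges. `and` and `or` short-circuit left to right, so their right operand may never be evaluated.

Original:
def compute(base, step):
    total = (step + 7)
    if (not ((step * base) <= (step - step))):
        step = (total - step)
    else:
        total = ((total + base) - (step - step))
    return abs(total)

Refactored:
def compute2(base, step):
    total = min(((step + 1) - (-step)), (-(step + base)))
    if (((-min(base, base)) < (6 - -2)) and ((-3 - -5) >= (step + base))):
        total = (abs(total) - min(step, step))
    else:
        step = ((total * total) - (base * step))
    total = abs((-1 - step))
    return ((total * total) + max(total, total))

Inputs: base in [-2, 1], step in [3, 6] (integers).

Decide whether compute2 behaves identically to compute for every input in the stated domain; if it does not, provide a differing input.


The rewrite breaks on base=-2, step=3, where the results are 8 and 20.
compute: total=10, then (not ((step * base) <= (step - step))) is false, then total=8, then returns 8
compute2: total=-1, then (((-min(base, base)) < (6 - -2)) and ((-3 - -5) >= (step + base))) is true, then total=-2, then total=4, then returns 20
verdict: not equivalent; witness: base=-2, step=3


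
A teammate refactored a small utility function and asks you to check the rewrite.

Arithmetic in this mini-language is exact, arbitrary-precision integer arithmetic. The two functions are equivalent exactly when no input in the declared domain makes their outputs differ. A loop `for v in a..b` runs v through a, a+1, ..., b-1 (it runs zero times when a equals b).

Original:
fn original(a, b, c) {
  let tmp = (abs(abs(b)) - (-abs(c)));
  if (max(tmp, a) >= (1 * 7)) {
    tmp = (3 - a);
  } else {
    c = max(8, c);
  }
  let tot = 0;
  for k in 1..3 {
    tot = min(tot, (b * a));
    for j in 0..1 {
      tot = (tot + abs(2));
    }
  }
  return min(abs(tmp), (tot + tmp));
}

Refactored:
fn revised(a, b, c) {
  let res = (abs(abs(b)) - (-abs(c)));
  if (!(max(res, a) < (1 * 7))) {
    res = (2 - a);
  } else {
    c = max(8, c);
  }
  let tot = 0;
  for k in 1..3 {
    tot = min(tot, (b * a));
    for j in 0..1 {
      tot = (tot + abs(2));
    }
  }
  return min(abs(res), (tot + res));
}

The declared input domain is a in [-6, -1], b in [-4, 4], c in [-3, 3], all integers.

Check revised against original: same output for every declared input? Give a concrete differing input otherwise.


Consider the input a=-6, b=-4, c=-3.
original: tmp := 7 | (max(tmp, a) >= (1 * 7)): true | tmp := 9 | tot := 0 | iter k=1: | tot := 0 | iter j=0: | tot := 2 | iter k=2: | tot := 2 | iter j=0: | tot := 4 | result 9
revised: res := 7 | (!(max(res, a) < (1 * 7))): true | res := 8 | tot := 0 | iter k=1: | tot := 0 | iter j=0: | tot := 2 | iter k=2: | tot := 2 | iter j=0: | tot := 4 | result 8
9 against 8: the behavior changed.
verdict: not equivalent; witness: a=-6, b=-4, c=-3


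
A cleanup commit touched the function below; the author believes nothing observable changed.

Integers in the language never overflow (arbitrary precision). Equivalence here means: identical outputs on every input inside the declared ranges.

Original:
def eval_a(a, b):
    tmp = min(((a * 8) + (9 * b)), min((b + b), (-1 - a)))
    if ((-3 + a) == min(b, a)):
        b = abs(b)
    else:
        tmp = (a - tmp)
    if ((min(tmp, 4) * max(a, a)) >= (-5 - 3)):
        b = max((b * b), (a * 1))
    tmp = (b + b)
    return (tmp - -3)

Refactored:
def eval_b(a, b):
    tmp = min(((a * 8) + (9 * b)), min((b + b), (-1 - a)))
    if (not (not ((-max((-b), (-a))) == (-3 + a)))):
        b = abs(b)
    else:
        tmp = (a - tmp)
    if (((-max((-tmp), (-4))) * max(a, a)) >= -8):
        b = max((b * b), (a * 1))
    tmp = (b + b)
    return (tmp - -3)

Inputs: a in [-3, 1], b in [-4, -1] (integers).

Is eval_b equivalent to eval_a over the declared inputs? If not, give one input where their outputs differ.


Changes here: min/max/abs usage differs, constant usage differs, boolean connective usage differs, arithmetic usage differs; the full 20-point sweep finds no disagreement.
verdict: equivalent


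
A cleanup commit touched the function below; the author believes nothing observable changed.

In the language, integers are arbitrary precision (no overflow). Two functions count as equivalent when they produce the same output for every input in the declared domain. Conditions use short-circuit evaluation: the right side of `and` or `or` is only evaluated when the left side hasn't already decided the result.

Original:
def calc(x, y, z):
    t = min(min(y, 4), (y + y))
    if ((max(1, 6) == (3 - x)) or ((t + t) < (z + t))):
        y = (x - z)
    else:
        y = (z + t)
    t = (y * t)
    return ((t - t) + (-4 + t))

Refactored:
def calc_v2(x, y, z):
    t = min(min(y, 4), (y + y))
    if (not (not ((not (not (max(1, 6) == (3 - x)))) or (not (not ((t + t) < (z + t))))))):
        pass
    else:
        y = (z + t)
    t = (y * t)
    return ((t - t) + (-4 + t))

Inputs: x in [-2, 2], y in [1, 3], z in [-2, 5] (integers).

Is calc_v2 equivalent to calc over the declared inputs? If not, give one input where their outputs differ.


Take x=-2, y=1, z=2.
calc: t becomes 1; next ((max(1, 6) == (3 - x)) or ((t + t) < (z + t))) evaluates to true; next y becomes -4; next t becomes -4; next final value -8
calc_v2: t becomes 1; next (not (not ((not (not (max(1, 6) == (3 - x)))) or (not (not ((t + t) < (z + t))))))) evaluates to true; next t becomes 1; next final value -3
-8 vs -3 — the two versions disagree here.
verdict: not equivalent; witness: x=-2, y=1, z=2


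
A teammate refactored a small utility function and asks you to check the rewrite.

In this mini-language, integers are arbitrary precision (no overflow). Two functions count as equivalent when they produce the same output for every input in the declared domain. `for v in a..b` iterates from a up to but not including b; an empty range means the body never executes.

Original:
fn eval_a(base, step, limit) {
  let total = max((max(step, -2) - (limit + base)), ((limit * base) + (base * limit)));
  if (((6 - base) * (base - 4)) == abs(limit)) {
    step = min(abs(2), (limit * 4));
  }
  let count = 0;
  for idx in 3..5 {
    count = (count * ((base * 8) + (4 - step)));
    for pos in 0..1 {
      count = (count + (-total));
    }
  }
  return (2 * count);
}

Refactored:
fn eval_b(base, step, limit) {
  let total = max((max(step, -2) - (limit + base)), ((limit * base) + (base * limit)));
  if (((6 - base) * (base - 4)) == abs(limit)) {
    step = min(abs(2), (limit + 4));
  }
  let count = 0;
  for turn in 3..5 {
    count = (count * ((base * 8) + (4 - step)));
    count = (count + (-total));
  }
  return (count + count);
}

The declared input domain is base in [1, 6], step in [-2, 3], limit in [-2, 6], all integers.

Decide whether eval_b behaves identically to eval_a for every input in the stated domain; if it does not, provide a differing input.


These are not equivalent — on base=5, step=-2, limit=-1 the outputs split (588 vs 516).
eval_a: total=-6, then (((6 - base) * (base - 4)) == abs(limit)) is true, then step=-4, then count=0, then (idx=3), then count=0, then (pos=0), then count=6, then (idx=4), then count=288, then (pos=0), then count=294, then returns 588
eval_b: total=-6, then (((6 - base) * (base - 4)) == abs(limit)) is true, then step=2, then count=0, then (turn=3), then count=0, then count=6, then (turn=4), then count=252, then count=258, then returns 516
verdict: not equivalent; witness: base=5, step=-2, limit=-1


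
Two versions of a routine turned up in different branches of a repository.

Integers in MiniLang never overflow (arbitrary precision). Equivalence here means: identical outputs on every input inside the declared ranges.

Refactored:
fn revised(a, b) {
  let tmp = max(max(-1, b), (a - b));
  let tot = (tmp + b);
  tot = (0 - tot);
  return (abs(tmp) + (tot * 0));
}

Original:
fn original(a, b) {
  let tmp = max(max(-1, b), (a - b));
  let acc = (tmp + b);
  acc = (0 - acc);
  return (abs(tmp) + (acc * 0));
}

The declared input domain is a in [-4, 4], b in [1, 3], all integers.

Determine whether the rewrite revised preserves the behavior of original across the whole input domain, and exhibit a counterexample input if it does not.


Behavior is preserved: although local variable names differ, the outputs never diverge.
Tracing a=3, b=1: original: tmp = 2; acc = 3; acc = -3; return 2 | revised: tmp = 2; tot = 3; tot = -3; return 2 — matching result 2.
An exhaustive pass over the 27 declared inputs shows identical outputs.
verdict: equivalent


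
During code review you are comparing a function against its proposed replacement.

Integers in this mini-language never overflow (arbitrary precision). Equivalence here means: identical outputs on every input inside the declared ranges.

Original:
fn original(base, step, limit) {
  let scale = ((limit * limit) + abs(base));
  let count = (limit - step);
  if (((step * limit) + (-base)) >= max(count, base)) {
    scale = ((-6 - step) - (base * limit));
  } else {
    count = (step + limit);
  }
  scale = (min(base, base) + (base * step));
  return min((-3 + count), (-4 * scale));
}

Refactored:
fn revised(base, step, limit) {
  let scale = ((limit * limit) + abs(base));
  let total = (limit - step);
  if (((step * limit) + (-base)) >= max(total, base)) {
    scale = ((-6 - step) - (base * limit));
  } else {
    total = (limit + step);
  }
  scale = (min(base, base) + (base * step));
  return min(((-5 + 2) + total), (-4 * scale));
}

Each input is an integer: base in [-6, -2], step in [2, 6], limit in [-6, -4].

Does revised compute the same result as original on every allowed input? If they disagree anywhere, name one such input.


Although local variable names differ, plus arithmetic usage differs, plus constant usage differs, 75/75 inputs agree.
verdict: equivalent


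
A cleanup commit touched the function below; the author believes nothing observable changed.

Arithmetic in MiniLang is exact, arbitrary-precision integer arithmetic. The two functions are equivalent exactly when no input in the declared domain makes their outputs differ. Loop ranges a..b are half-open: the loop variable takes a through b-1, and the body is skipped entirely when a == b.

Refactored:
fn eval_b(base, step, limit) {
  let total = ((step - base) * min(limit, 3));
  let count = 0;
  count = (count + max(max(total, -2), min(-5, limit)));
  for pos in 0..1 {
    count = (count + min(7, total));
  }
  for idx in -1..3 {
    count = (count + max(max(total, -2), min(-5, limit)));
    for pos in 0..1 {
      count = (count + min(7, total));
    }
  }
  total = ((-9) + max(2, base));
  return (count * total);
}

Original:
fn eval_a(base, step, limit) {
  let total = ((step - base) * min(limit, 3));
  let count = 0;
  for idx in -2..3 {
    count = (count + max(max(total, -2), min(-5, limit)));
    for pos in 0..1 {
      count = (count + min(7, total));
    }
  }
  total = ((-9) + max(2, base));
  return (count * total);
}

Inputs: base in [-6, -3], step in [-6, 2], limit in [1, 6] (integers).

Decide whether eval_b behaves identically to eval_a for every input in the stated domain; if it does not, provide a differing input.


Behavior is preserved: although loop structure differs; arithmetic usage differs; min/max/abs usage differs; constant usage differs; statement counts differ, the outputs never diverge.
One worked example (base=-5, step=-4, limit=2) — eval_a: total := 2 | count := 0 | iter idx=-2: | count := 2 | iter pos=0: | count := 4 | iter idx=-1: | count := 6 | iter pos=0: | count := 8 | iter idx=0: | count := 10 | iter pos=0: | count := 12 | iter idx=1: | count := 14 | iter pos=0: | count := 16 | iter idx=2: | count := 18 | iter pos=0: | count := 20 | total := -7 | result -140; eval_b: total := 2 | count := 0 | count := 2 | iter pos=0: | count := 4 | iter idx=-1: | count := 6 | iter pos=0: | count := 8 | iter idx=0: | count := 10 | iter pos=0: | count := 12 | iter idx=1: | count := 14 | iter pos=0: | count := 16 | iter idx=2: | count := 18 | iter pos=0: | count := 20 | total := -7 | result -140; agreement on -140.
Every one of the 216 inputs gives matching results.
verdict: equivalent


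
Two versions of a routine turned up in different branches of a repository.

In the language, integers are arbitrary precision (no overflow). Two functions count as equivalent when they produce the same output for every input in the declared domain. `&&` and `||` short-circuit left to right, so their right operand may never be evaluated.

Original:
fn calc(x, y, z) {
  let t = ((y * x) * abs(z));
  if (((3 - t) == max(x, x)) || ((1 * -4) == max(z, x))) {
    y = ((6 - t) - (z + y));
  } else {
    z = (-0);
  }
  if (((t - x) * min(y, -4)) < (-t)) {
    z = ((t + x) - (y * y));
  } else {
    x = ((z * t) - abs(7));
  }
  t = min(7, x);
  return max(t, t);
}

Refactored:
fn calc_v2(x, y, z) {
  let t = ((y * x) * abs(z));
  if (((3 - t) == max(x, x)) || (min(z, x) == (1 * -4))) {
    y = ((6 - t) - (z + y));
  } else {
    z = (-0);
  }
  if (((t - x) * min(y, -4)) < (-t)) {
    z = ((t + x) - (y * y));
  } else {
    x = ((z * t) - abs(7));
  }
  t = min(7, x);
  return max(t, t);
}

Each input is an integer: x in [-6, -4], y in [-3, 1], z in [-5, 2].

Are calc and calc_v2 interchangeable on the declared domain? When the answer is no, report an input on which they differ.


Not equivalent: x=-6, y=1, z=-4 separates them (7 vs -7).
calc: t = -24; (((3 - t) == max(x, x)) || ((1 * -4) == max(z, x))) -> true; y = 33; (((t - x) * min(y, -4)) < (-t)) -> false; x = 89; t = 7; return 7
calc_v2: t = -24; (((3 - t) == max(x, x)) || (min(z, x) == (1 * -4))) -> false; z = 0; (((t - x) * min(y, -4)) < (-t)) -> false; x = -7; t = -7; return -7
verdict: not equivalent; witness: x=-6, y=1, z=-4


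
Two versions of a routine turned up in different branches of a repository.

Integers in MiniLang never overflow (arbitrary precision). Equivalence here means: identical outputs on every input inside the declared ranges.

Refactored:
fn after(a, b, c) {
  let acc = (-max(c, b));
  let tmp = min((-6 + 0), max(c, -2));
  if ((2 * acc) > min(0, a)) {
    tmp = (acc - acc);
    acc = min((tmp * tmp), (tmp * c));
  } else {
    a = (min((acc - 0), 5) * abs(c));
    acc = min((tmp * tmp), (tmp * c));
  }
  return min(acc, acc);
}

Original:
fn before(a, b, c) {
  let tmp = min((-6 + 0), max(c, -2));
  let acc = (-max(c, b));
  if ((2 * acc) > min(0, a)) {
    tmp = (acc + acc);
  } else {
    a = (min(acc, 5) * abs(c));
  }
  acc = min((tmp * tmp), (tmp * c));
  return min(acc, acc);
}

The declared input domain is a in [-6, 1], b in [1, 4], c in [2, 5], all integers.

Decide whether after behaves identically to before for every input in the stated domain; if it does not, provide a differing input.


On input a=-6, b=1, c=2, before returns -8 while after returns 0.
verdict: not equivalent; witness: a=-6, b=1, c=2


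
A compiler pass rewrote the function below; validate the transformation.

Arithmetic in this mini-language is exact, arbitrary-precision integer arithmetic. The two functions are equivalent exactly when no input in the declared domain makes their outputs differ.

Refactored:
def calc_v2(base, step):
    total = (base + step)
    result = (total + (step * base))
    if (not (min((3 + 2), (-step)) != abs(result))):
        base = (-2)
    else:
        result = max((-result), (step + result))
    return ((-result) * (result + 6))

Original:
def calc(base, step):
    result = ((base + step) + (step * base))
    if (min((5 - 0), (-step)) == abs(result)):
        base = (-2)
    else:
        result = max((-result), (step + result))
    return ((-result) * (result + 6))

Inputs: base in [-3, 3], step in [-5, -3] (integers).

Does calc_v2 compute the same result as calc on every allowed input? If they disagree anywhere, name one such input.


The two versions differ — the changes include arithmetic usage differs; boolean connective usage differs; comparison usage differs; constant usage differs; local variable names differ; statement counts differ.
As a probe, take base=-3, step=-4: calc runs result becomes 5; next (min((5 - 0), (-step)) == abs(result)) evaluates to false; next result becomes 1; next final value -7; calc_v2 runs total becomes -7; next result becomes 5; next (not (min((3 + 2), (-step)) != abs(result))) evaluates to false; next result becomes 1; next final value -7; both end at -7.
An exhaustive pass over the 21 declared inputs shows identical outputs.
verdict: equivalent


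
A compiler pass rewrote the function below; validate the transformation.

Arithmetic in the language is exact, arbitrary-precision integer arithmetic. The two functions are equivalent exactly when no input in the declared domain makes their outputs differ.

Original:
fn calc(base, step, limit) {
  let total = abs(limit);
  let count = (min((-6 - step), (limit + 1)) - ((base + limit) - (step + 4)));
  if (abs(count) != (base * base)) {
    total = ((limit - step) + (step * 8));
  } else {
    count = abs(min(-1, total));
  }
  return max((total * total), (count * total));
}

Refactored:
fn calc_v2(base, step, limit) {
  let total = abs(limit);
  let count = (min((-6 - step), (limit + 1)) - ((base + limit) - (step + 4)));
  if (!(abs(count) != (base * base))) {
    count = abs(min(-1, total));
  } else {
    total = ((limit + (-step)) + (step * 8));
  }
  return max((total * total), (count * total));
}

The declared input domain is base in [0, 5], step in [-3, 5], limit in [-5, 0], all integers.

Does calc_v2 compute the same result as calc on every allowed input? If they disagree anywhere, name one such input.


Side by side, the visible changes include: boolean connective usage differs; also arithmetic usage differs.
Tracing base=4, step=4, limit=-5: calc: total=5, then count=-1, then (abs(count) != (base * base)) is true, then total=23, then returns 529 | calc_v2: total=5, then count=-1, then (!(abs(count) != (base * base))) is false, then total=23, then returns 529 — matching result 529.
Sweeping the whole domain (324 inputs) finds no disagreement.
verdict: equivalent


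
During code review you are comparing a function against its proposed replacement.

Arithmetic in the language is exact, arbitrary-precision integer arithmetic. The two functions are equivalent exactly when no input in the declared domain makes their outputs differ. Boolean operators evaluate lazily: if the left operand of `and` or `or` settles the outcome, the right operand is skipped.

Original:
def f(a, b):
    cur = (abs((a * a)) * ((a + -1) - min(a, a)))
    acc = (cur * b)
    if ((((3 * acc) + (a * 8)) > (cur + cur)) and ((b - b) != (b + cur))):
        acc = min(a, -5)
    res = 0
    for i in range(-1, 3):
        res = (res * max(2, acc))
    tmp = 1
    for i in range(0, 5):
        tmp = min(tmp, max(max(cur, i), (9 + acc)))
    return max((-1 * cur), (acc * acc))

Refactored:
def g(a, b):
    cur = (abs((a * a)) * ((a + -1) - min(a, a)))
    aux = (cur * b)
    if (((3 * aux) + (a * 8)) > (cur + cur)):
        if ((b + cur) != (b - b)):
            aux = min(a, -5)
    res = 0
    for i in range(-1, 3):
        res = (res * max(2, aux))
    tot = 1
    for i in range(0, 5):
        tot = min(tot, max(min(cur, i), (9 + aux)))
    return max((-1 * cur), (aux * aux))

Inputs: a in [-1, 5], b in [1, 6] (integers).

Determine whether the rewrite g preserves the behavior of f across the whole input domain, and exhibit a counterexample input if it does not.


Equivalent. The one real change (`max(cur, i)` became `min(cur, i)`) has no effect anywhere in the declared ranges.
An exhaustive pass over the 42 declared inputs shows identical outputs.
Spot check at a=2, b=2 — f: cur becomes -4; next acc becomes -8; next ((((3 * acc) + (a * 8)) > (cur + cur)) and ((b - b) != (b + cur))) evaluates to false; next res becomes 0; next at i=-1:; next res becomes 0; next at i=0:; next res becomes 0; next at i=1:; next res becomes 0; next at i=2:; next res becomes 0; next tmp becomes 1; next at i=0:; next tmp becomes 1; next at i=1:; next tmp becomes 1; next at i=2:; next tmp becomes 1; next at i=3:; next tmp becomes 1; next at i=4:; next tmp becomes 1; next final value 64. g: cur becomes -4; next aux becomes -8; next (((3 * aux) + (a * 8)) > (cur + cur)) evaluates to false; next res becomes 0; next at i=-1:; next res becomes 0; next at i=0:; next res becomes 0; next at i=1:; next res becomes 0; next at i=2:; next res becomes 0; next tot becomes 1; next at i=0:; next tot becomes 1; next at i=1:; next tot becomes 1; next at i=2:; next tot becomes 1; next at i=3:; next tot becomes 1; next at i=4:; next tot becomes 1; next final value 64. Both give 64.
verdict: equivalent


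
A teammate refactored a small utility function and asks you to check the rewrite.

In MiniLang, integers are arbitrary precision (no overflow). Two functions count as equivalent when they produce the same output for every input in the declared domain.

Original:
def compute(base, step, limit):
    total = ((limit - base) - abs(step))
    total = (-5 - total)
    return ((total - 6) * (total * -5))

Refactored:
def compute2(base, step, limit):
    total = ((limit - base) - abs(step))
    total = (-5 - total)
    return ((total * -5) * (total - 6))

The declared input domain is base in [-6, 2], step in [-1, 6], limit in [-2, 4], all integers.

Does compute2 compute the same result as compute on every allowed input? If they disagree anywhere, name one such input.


Changes here: same computation, different form; the full 504-point sweep finds no disagreement.
verdict: equivalent


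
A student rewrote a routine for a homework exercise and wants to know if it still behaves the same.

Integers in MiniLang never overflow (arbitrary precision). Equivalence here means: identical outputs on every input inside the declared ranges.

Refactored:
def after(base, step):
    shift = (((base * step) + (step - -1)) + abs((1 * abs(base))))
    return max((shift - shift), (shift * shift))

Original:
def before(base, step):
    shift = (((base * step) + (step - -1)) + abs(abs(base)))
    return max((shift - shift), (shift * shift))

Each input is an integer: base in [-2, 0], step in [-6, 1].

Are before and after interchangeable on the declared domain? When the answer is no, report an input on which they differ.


Reading the diff, among the changes: constant usage differs; and arithmetic usage differs.
One worked example (base=0, step=-3) — before: shift = -2; return 4; after: shift = -2; return 4; agreement on 4.
Sweeping the whole domain (24 inputs) finds no disagreement.
verdict: equivalent


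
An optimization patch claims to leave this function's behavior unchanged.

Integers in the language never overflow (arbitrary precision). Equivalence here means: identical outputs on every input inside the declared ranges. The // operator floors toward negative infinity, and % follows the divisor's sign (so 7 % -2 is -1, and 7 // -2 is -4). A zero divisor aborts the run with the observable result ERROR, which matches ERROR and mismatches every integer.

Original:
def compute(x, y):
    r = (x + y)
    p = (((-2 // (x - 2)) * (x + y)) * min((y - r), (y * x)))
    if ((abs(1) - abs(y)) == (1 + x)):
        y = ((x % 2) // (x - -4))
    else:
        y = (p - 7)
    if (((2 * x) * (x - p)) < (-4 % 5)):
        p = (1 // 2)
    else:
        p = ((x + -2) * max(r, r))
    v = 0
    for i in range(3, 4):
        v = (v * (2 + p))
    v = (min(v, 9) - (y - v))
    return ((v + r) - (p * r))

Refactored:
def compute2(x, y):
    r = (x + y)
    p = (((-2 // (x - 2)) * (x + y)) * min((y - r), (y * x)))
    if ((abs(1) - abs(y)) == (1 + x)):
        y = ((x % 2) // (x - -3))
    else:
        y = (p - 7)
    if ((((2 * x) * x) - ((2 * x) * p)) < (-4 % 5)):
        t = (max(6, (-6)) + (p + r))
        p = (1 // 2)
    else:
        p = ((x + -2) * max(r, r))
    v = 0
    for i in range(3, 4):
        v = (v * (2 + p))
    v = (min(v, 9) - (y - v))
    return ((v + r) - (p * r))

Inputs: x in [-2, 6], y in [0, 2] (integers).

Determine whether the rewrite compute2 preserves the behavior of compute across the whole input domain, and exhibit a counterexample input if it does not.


Equivalent. Although `-4` became `-3`, no input in the stated domain can expose it.
Across all 27 domain points the two functions coincide.
One worked example (x=-2, y=0) — compute: r=-2, then p=0, then ((abs(1) - abs(y)) == (1 + x)) is false, then y=-7, then (((2 * x) * (x - p)) < (-4 % 5)) is false, then p=8, then v=0, then (i=3), then v=0, then v=7, then returns 21; compute2: r=-2, then p=0, then ((abs(1) - abs(y)) == (1 + x)) is false, then y=-7, then ((((2 * x) * x) - ((2 * x) * p)) < (-4 % 5)) is false, then p=8, then v=0, then (i=3), then v=0, then v=7, then returns 21; agreement on 21.
verdict: equivalent


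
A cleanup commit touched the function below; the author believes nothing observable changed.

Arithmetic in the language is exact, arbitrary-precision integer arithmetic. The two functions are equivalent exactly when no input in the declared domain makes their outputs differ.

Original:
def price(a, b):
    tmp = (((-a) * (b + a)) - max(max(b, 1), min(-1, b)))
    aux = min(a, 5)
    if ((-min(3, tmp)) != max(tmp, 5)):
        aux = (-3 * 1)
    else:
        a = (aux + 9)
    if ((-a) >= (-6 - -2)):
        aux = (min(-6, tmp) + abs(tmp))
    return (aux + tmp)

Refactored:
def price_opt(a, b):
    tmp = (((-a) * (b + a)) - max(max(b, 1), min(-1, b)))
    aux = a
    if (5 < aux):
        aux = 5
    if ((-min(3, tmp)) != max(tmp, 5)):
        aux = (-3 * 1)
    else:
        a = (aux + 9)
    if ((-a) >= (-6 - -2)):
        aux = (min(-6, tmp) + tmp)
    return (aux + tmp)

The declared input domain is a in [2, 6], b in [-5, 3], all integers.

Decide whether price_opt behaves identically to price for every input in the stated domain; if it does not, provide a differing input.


Not equivalent: a=2, b=-2 separates them (-6 vs -8).
price: tmp becomes -1; next aux becomes 2; next ((-min(3, tmp)) != max(tmp, 5)) evaluates to true; next aux becomes -3; next ((-a) >= (-6 - -2)) evaluates to true; next aux becomes -5; next final value -6
price_opt: tmp becomes -1; next aux becomes 2; next (5 < aux) evaluates to false; next ((-min(3, tmp)) != max(tmp, 5)) evaluates to true; next aux becomes -3; next ((-a) >= (-6 - -2)) evaluates to true; next aux becomes -7; next final value -8
verdict: not equivalent; witness: a=2, b=-2


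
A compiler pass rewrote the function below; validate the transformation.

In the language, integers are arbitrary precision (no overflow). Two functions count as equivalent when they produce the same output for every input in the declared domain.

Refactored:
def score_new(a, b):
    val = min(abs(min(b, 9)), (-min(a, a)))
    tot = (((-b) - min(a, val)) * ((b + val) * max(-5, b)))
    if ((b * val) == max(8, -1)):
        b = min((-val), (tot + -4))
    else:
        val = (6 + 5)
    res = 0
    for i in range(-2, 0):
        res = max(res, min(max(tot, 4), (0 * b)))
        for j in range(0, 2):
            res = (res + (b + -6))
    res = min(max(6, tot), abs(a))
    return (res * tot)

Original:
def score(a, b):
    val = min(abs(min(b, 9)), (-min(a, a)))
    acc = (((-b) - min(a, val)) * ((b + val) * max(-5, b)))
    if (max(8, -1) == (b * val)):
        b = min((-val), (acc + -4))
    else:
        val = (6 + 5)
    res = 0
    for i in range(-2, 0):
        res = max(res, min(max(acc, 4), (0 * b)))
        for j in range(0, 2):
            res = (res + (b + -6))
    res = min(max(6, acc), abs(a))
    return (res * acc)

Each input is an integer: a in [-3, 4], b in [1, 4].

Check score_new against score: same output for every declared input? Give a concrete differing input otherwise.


Comparing the listings, the differences include: local variable names differ.
As a probe, take a=-3, b=2: score runs val := 2 | acc := 8 | (max(8, -1) == (b * val)): false | val := 11 | res := 0 | iter i=-2: | res := 0 | iter j=0: | res := -4 | iter j=1: | res := -8 | iter i=-1: | res := 0 | iter j=0: | res := -4 | iter j=1: | res := -8 | res := 3 | result 24; score_new runs val := 2 | tot := 8 | ((b * val) == max(8, -1)): false | val := 11 | res := 0 | iter i=-2: | res := 0 | iter j=0: | res := -4 | iter j=1: | res := -8 | iter i=-1: | res := 0 | iter j=0: | res := -4 | iter j=1: | res := -8 | res := 3 | result 24; both end at 24.
Sweeping the whole domain (32 inputs) finds no disagreement.
verdict: equivalent


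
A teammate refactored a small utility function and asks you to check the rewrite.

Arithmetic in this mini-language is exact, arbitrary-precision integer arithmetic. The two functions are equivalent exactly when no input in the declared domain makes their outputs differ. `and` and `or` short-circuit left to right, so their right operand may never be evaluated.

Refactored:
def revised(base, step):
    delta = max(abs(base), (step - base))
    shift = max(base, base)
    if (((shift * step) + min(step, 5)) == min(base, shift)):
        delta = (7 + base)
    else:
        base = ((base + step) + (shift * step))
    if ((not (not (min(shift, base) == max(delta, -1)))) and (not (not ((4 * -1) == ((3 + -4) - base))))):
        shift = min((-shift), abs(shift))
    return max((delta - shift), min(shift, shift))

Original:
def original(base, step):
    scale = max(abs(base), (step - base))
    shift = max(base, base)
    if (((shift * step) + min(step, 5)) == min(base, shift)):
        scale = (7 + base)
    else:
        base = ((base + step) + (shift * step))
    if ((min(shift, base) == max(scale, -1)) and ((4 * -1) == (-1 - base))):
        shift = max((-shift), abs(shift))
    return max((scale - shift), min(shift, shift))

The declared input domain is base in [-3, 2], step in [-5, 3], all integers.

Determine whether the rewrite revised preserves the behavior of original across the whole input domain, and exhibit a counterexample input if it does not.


Take base=1, step=1.
original: scale := 1 | shift := 1 | (((shift * step) + min(step, 5)) == min(base, shift)): false | base := 3 | ((min(shift, base) == max(scale, -1)) and ((4 * -1) == (-1 - base))): true | shift := 1 | result 1
revised: delta := 1 | shift := 1 | (((shift * step) + min(step, 5)) == min(base, shift)): false | base := 3 | ((not (not (min(shift, base) == max(delta, -1)))) and (not (not ((4 * -1) == ((3 + -4) - base))))): true | shift := -1 | result 2
1 against 2: the behavior changed.
verdict: not equivalent; witness: base=1, step=1


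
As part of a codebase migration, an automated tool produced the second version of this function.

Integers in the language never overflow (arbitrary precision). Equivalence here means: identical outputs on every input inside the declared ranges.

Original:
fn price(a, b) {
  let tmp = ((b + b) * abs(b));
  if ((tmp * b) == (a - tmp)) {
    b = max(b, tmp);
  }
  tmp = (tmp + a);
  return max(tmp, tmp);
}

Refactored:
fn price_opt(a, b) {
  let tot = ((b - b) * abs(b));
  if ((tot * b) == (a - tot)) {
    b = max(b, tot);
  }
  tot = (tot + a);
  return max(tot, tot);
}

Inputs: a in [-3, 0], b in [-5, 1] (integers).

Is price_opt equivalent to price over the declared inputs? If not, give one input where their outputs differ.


Run the pair on a=-3, b=-5.
price: tmp := -50 | ((tmp * b) == (a - tmp)): false | tmp := -53 | result -53
price_opt: tot := 0 | ((tot * b) == (a - tot)): false | tot := -3 | result -3
-53 != -3, so the rewrite changes behavior.
verdict: not equivalent; witness: a=-3, b=-5


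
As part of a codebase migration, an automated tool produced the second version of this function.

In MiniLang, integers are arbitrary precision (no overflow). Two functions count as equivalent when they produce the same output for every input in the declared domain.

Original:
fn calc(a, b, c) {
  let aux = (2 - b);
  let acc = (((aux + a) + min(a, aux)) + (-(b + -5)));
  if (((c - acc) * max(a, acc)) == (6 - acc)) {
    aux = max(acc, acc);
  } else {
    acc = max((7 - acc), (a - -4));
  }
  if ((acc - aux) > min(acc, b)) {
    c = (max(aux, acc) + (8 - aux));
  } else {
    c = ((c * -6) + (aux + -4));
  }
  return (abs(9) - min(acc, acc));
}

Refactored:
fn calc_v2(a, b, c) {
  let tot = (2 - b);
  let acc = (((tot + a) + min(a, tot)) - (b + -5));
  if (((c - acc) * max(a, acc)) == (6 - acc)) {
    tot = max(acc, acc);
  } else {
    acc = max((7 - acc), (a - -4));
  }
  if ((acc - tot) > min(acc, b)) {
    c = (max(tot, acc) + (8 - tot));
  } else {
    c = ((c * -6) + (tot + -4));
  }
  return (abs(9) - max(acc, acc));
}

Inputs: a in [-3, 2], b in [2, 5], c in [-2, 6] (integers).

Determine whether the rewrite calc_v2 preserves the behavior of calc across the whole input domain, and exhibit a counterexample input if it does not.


Equivalent. The suspicious edit (`min(acc, acc)` became `max(acc, acc)`) never changes the result for any input inside the declared domain.
Checked all 216 inputs in the declared domain: the outputs agree on every one.
One worked example (a=-2, b=2, c=2) — calc: aux=0, then acc=-1, then (((c - acc) * max(a, acc)) == (6 - acc)) is false, then acc=8, then ((acc - aux) > min(acc, b)) is true, then c=16, then returns 1; calc_v2: tot=0, then acc=-1, then (((c - acc) * max(a, acc)) == (6 - acc)) is false, then acc=8, then ((acc - tot) > min(acc, b)) is true, then c=16, then returns 1; agreement on 1.
verdict: equivalent


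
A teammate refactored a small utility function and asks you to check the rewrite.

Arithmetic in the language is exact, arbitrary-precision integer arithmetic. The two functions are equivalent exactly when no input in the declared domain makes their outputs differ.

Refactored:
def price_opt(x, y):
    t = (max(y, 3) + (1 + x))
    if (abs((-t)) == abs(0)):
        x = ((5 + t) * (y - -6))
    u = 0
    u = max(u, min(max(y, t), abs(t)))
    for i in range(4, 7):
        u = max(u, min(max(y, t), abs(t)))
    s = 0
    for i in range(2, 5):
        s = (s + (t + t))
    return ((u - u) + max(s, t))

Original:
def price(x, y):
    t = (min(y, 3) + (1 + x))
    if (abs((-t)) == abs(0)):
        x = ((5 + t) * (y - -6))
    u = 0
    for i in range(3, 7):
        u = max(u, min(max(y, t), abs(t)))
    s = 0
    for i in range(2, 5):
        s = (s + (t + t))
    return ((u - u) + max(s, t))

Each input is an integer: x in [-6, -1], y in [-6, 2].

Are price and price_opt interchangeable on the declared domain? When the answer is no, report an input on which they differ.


Not equivalent: x=-6, y=-6 separates them (-11 vs -2).
price: t := -11 | (abs((-t)) == abs(0)): false | u := 0 | iter i=3: | u := 0 | iter i=4: | u := 0 | iter i=5: | u := 0 | iter i=6: | u := 0 | s := 0 | iter i=2: | s := -22 | iter i=3: | s := -44 | iter i=4: | s := -66 | result -11
price_opt: t := -2 | (abs((-t)) == abs(0)): false | u := 0 | u := 0 | iter i=4: | u := 0 | iter i=5: | u := 0 | iter i=6: | u := 0 | s := 0 | iter i=2: | s := -4 | iter i=3: | s := -8 | iter i=4: | s := -12 | result -2
verdict: not equivalent; witness: x=-6, y=-6


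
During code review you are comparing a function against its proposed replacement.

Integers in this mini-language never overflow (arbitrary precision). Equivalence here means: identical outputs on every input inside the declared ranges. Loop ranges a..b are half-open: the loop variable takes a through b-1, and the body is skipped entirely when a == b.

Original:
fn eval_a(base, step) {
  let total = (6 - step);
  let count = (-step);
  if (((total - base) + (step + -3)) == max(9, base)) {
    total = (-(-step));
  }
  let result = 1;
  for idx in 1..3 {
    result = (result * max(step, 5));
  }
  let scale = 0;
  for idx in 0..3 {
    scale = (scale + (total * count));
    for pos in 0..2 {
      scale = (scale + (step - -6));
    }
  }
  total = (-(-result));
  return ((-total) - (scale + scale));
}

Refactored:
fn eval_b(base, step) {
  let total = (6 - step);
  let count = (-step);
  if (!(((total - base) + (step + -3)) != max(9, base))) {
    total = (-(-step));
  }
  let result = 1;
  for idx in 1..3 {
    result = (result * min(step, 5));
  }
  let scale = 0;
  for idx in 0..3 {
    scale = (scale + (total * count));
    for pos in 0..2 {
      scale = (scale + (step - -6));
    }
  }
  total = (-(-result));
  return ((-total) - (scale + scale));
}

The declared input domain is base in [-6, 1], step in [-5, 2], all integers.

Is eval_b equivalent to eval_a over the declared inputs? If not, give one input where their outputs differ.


There is a counterexample at base=-6, step=-4: 47 on one side, 56 on the other.
eval_a: total=10, then count=4, then (((total - base) + (step + -3)) == max(9, base)) is true, then total=-4, then result=1, then (idx=1), then result=5, then (idx=2), then result=25, then scale=0, then (idx=0), then scale=-16, then (pos=0), then scale=-14, then (pos=1), then scale=-12, then (idx=1), then scale=-28, then (pos=0), then scale=-26, then (pos=1), then scale=-24, then (idx=2), then scale=-40, then (pos=0), then scale=-38, then (pos=1), then scale=-36, then total=25, then returns 47
eval_b: total=10, then count=4, then (!(((total - base) + (step + -3)) != max(9, base))) is true, then total=-4, then result=1, then (idx=1), then result=-4, then (idx=2), then result=16, then scale=0, then (idx=0), then scale=-16, then (pos=0), then scale=-14, then (pos=1), then scale=-12, then (idx=1), then scale=-28, then (pos=0), then scale=-26, then (pos=1), then scale=-24, then (idx=2), then scale=-40, then (pos=0), then scale=-38, then (pos=1), then scale=-36, then total=16, then returns 56
verdict: not equivalent; witness: base=-6, step=-4


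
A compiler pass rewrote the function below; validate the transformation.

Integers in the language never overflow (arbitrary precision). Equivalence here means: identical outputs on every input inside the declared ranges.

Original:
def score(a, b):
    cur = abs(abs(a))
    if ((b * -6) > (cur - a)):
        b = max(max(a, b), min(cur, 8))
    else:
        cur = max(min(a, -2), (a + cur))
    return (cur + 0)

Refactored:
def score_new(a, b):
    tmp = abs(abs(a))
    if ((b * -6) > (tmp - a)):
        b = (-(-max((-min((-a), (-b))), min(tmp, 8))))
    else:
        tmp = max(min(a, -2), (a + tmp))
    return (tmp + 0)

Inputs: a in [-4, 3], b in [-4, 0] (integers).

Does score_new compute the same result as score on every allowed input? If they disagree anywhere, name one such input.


Changes here: local variable names differ, plus min/max/abs usage differs; the full 40-point sweep finds no disagreement.
verdict: equivalent
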